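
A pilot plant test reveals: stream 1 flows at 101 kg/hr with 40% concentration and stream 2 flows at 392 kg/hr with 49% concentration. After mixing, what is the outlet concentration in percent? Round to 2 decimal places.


Mass balance on solute: F1*x1 + F2*x2 = F3*x3
F3 = F1 + F2 = 101 + 392 = 493 kg/hr
x3 = (F1*x1 + F2*x2)/F3
x3 = (101*0.4 + 392*0.49) / 493
x3 = 47.16%


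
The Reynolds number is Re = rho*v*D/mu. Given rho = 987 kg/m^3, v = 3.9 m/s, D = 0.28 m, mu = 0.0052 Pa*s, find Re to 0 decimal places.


Re = rho * v * D / mu
Re = 987 * 3.9 * 0.28 / 0.0052
Re = 1077.804 / 0.0052
Re = 207270


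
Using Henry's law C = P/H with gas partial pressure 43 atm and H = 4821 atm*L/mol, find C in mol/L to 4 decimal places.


C = P / H
C = 43 / 4821
C = 0.0089 mol/L


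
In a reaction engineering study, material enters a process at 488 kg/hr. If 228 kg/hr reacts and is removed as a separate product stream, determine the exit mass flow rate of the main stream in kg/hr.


Steady-state mass balance on the main outlet: F_out = F_in - F_removed
F_out = 488 - 228
F_out = 260 kg/hr


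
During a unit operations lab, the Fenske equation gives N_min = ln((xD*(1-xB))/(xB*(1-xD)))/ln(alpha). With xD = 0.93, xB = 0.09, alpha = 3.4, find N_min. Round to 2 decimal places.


N_min = ln((xD*(1-xB))/(xB*(1-xD))) / ln(alpha)
Numerator inside ln: 0.8463 / 0.0063 = 134.333333
ln(134.333333) = 4.900324
ln(alpha) = ln(3.4) = 1.223775
N_min = 4.900324 / 1.223775 = 4.00


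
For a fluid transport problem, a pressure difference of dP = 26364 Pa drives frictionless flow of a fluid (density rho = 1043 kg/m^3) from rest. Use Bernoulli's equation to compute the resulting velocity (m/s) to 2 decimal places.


v = sqrt(2*dP/rho)
v = sqrt(2*26364/1043)
v = sqrt(50.554171)
v = 7.11 m/s


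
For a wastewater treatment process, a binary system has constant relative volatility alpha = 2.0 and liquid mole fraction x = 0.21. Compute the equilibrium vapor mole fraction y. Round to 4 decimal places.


y = alpha*x / (1 + (alpha-1)*x)
y = 2.0*0.21 / (1 + (2.0-1)*0.21)
y = 0.42 / (1 + 0.21)
y = 0.42 / 1.21
y = 0.3471


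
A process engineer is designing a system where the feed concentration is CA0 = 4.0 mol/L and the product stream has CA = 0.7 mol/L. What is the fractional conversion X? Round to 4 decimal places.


X = (CA0 - CA) / CA0
X = (4.0 - 0.7) / 4.0
X = 3.3 / 4.0
X = 0.8250


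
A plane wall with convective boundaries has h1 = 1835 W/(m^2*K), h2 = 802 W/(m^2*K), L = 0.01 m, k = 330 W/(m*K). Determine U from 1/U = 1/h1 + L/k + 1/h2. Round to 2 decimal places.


1/U = 1/h1 + L/k + 1/h2
1/U = 1/1835 + 0.01/330 + 1/802
1/U = 0.0005449591 + 3.0303e-05 + 0.0012468828
1/U = 0.0018221449
U = 548.80 W/(m^2*K)


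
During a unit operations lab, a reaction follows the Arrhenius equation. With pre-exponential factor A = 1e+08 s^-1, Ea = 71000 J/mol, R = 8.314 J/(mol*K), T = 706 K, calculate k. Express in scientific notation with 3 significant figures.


k = A * exp(-Ea/(R*T))
k = 1e+08 * exp(-71000 / (8.314 * 706))
k = 1e+08 * exp(-12.096052)
k = 5.58e+02


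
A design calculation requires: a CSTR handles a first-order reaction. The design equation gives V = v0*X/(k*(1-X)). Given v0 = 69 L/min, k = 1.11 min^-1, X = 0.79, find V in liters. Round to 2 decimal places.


V = v0 * X / (k * (1 - X))
V = 69 * 0.79 / (1.11 * (1 - 0.79))
V = 54.51 / (1.11 * 0.21)
V = 54.51 / 0.2331
V = 233.85 L


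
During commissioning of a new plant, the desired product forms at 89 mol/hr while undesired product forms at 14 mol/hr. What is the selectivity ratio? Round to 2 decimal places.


S = desired product rate / undesired product rate
S = 89 / 14
S = 6.36


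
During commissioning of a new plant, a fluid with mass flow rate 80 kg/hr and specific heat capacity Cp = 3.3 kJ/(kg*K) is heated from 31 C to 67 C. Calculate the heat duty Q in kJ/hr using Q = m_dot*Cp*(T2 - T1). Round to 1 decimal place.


Q = m_dot * Cp * (T2 - T1)
Q = 80 * 3.3 * (67 - 31)
Q = 80 * 3.3 * 36
Q = 9504.0 kJ/hr


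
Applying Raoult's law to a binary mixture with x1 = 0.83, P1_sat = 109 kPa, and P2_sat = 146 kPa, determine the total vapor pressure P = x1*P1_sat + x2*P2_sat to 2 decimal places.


P = x1*P1_sat + x2*P2_sat
x2 = 1 - x1 = 1 - 0.83 = 0.17
P = 0.83*109 + 0.17*146
P = 90.47 + 24.82
P = 115.29 kPa


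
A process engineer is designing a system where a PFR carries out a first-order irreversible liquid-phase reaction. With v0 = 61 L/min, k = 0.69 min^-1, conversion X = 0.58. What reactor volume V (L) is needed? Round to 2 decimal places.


V = (v0/k) * ln(1/(1-X))
V = (61/0.69) * ln(1/(1-0.58))
V = 88.405797 * ln(2.380952)
V = 88.405797 * 0.8675
V = 76.69 L


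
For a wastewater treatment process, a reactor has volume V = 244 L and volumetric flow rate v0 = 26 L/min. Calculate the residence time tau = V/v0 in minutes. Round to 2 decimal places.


tau = V / v0
tau = 244 / 26
tau = 9.38 min


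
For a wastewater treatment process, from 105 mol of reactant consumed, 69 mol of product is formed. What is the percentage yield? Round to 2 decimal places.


Yield = (moles product / moles consumed) * 100%
Yield = (69 / 105) * 100
Yield = 0.6571 * 100
Yield = 65.71%


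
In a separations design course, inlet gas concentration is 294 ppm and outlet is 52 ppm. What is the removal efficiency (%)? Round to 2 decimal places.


Efficiency = (G_in - G_out) / G_in * 100%
Efficiency = (294 - 52) / 294 * 100
Efficiency = 242 / 294 * 100
Efficiency = 82.31%


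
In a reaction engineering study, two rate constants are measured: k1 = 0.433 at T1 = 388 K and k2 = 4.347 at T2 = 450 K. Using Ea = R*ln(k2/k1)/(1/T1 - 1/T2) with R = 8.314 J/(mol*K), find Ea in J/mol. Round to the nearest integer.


Ea = R * ln(k2/k1) / (1/T1 - 1/T2)
ln(k2/k1) = ln(4.347/0.433) = 2.3065035
1/T1 - 1/T2 = 1/388 - 1/450 = 0.000355097365
Ea = 8.314 * 2.3065035 / 0.000355097365
Ea = 54003 J/mol


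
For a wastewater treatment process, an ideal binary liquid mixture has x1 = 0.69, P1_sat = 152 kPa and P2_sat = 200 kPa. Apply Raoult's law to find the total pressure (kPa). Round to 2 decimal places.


P = x1*P1_sat + x2*P2_sat
x2 = 1 - x1 = 1 - 0.69 = 0.31
P = 0.69*152 + 0.31*200
P = 104.88 + 62.0
P = 166.88 kPa


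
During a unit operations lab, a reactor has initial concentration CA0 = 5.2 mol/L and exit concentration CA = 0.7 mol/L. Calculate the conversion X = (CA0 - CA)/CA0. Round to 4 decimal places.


X = (CA0 - CA) / CA0
X = (5.2 - 0.7) / 5.2
X = 4.5 / 5.2
X = 0.8654


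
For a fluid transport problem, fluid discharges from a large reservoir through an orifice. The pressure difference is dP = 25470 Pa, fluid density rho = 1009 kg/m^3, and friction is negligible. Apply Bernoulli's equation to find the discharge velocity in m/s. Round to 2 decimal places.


v = sqrt(2*dP/rho)
v = sqrt(2*25470/1009)
v = sqrt(50.485629)
v = 7.11 m/s


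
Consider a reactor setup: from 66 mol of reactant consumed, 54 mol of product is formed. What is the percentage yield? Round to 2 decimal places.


Yield = (moles product / moles consumed) * 100%
Yield = (54 / 66) * 100
Yield = 0.8182 * 100
Yield = 81.82%


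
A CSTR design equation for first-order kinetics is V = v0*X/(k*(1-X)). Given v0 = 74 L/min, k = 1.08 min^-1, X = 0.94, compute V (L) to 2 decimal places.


V = v0 * X / (k * (1 - X))
V = 74 * 0.94 / (1.08 * (1 - 0.94))
V = 69.56 / (1.08 * 0.06)
V = 69.56 / 0.0648
V = 1073.46 L


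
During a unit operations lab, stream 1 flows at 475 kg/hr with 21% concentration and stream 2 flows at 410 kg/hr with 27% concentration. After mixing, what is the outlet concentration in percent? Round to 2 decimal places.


Mass balance on solute: F1*x1 + F2*x2 = F3*x3
F3 = F1 + F2 = 475 + 410 = 885 kg/hr
x3 = (F1*x1 + F2*x2)/F3
x3 = (475*0.21 + 410*0.27) / 885
x3 = 23.78%


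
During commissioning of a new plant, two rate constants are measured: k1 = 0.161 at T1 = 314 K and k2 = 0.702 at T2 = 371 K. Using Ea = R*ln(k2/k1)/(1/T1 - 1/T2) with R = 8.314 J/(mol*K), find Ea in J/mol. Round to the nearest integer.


Ea = R * ln(k2/k1) / (1/T1 - 1/T2)
ln(k2/k1) = ln(0.702/0.161) = 1.472529
1/T1 - 1/T2 = 1/314 - 1/371 = 0.000489295586
Ea = 8.314 * 1.472529 / 0.000489295586
Ea = 25021 J/mol


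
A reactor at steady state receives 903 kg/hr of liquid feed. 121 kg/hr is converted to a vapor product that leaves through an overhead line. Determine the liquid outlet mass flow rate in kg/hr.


Steady-state mass balance on the main outlet: F_out = F_in - F_removed
F_out = 903 - 121
F_out = 782 kg/hr


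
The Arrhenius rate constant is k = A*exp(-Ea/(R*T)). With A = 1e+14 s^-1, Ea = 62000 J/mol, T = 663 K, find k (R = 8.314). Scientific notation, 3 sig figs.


k = A * exp(-Ea/(R*T))
k = 1e+14 * exp(-62000 / (8.314 * 663))
k = 1e+14 * exp(-11.247814)
k = 1.30e+09


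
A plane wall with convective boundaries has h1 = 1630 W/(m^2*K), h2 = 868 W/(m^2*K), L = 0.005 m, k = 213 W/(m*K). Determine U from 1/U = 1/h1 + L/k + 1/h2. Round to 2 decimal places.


1/U = 1/h1 + L/k + 1/h2
1/U = 1/1630 + 0.005/213 + 1/868
1/U = 0.0006134969 + 2.34742e-05 + 0.0011520737
1/U = 0.0017890448
U = 558.96 W/(m^2*K)


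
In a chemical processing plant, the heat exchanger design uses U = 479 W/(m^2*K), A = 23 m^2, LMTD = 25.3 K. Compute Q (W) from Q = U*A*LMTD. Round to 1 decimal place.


Q = U * A * LMTD
Q = 479 * 23 * 25.3
Q = 278730.1 W


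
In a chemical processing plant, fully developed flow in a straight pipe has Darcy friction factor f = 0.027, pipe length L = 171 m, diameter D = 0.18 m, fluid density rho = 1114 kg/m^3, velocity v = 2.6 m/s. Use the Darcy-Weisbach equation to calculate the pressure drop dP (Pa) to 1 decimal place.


dP = f * (L/D) * (rho*v^2/2)
dP = 0.027 * (171/0.18) * (1114*2.6^2/2)
L/D = 950.0
rho*v^2/2 = 1114*6.76/2 = 3765.32
dP = 0.027 * 950.0 * 3765.32
dP = 96580.5 Pa


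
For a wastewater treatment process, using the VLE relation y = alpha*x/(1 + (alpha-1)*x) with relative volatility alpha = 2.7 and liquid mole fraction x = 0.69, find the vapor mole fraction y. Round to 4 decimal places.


y = alpha*x / (1 + (alpha-1)*x)
y = 2.7*0.69 / (1 + (2.7-1)*0.69)
y = 1.863 / (1 + 1.173)
y = 1.863 / 2.173
y = 0.8573


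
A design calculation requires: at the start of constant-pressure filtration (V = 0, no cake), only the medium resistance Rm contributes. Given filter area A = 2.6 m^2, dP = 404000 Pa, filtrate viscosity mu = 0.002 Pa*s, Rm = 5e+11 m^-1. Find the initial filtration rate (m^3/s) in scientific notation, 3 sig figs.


rate = A * dP / (mu * Rm)
rate = 2.6 * 404000 / (0.002 * 5e+11)
rate = 1050400.0 / 1.000e+09
rate = 1.05e-03 m^3/s


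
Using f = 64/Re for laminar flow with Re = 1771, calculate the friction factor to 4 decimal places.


f = 64 / Re
f = 64 / 1771
f = 0.0361


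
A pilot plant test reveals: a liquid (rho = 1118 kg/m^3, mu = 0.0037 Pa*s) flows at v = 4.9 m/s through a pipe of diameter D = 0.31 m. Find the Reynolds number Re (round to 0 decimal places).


Re = rho * v * D / mu
Re = 1118 * 4.9 * 0.31 / 0.0037
Re = 1698.242 / 0.0037
Re = 458984


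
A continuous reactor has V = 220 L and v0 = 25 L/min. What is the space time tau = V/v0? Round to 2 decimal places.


tau = V / v0
tau = 220 / 25
tau = 8.80 min


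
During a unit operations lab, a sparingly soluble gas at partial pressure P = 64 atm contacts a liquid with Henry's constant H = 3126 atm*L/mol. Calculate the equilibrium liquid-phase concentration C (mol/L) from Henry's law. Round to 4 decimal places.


C = P / H
C = 64 / 3126
C = 0.0205 mol/L


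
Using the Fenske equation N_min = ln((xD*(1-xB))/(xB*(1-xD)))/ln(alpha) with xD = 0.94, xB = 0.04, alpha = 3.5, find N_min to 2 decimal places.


N_min = ln((xD*(1-xB))/(xB*(1-xD))) / ln(alpha)
Numerator inside ln: 0.9024 / 0.0024 = 376.0
ln(376.0) = 5.929589
ln(alpha) = ln(3.5) = 1.252763
N_min = 5.929589 / 1.252763 = 4.73


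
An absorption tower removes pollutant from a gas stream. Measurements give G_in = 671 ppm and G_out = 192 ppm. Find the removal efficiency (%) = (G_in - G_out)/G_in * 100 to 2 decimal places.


Efficiency = (G_in - G_out) / G_in * 100%
Efficiency = (671 - 192) / 671 * 100
Efficiency = 479 / 671 * 100
Efficiency = 71.39%


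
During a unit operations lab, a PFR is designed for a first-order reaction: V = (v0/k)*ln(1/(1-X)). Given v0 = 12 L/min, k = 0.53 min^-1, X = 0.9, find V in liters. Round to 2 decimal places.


V = (v0/k) * ln(1/(1-X))
V = (12/0.53) * ln(1/(1-0.9))
V = 22.641509 * ln(10.0)
V = 22.641509 * 2.302585
V = 52.13 L


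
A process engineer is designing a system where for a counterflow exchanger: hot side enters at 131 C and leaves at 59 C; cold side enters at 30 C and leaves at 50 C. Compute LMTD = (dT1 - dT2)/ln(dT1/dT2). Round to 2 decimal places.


dT1 = Th_in - Tc_out = 131 - 50 = 81
dT2 = Th_out - Tc_in = 59 - 30 = 29
LMTD = (dT1 - dT2) / ln(dT1/dT2)
LMTD = (81 - 29) / ln(81/29)
LMTD = 50.63 K


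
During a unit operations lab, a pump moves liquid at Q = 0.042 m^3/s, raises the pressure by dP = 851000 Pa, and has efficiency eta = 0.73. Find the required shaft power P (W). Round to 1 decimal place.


P = Q * dP / eta
P = 0.042 * 851000 / 0.73
P = 35742.0 / 0.73
P = 48961.6 W


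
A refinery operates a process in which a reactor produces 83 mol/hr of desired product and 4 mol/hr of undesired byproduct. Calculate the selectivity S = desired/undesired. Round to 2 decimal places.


S = desired product rate / undesired product rate
S = 83 / 4
S = 20.75


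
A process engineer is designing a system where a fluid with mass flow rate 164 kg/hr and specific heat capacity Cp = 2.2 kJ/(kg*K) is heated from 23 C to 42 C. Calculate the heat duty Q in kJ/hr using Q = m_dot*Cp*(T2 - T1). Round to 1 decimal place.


Q = m_dot * Cp * (T2 - T1)
Q = 164 * 2.2 * (42 - 23)
Q = 164 * 2.2 * 19
Q = 6855.2 kJ/hr


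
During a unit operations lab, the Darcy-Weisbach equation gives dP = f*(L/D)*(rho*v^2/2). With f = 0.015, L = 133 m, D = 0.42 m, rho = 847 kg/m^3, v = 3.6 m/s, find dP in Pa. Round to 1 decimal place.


dP = f * (L/D) * (rho*v^2/2)
dP = 0.015 * (133/0.42) * (847*3.6^2/2)
L/D = 316.66666667
rho*v^2/2 = 847*12.96/2 = 5488.56
dP = 0.015 * 316.66666667 * 5488.56
dP = 26070.7 Pa


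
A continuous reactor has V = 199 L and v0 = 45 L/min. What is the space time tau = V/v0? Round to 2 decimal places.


tau = V / v0
tau = 199 / 45
tau = 4.42 min


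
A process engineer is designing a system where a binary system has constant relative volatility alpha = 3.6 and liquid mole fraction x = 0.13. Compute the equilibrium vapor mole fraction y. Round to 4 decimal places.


y = alpha*x / (1 + (alpha-1)*x)
y = 3.6*0.13 / (1 + (3.6-1)*0.13)
y = 0.468 / (1 + 0.338)
y = 0.468 / 1.338
y = 0.3498


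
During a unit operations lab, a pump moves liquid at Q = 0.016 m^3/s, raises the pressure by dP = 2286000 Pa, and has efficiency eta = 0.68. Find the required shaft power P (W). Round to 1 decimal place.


P = Q * dP / eta
P = 0.016 * 2286000 / 0.68
P = 36576.0 / 0.68
P = 53788.2 W


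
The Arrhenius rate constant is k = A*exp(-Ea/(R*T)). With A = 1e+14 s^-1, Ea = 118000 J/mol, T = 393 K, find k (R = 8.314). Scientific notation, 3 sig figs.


k = A * exp(-Ea/(R*T))
k = 1e+14 * exp(-118000 / (8.314 * 393))
k = 1e+14 * exp(-36.11432)
k = 2.07e-02


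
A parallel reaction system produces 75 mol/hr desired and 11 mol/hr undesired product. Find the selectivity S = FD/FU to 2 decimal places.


S = desired product rate / undesired product rate
S = 75 / 11
S = 6.82


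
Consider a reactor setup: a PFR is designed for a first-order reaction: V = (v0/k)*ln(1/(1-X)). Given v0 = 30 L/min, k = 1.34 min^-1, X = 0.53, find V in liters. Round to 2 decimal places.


V = (v0/k) * ln(1/(1-X))
V = (30/1.34) * ln(1/(1-0.53))
V = 22.38806 * ln(2.12766)
V = 22.38806 * 0.755023
V = 16.90 L


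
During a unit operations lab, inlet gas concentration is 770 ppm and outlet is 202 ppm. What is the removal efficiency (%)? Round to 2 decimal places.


Efficiency = (G_in - G_out) / G_in * 100%
Efficiency = (770 - 202) / 770 * 100
Efficiency = 568 / 770 * 100
Efficiency = 73.77%


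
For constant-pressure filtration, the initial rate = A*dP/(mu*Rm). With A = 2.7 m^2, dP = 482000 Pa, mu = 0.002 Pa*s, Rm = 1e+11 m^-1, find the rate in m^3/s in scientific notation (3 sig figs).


rate = A * dP / (mu * Rm)
rate = 2.7 * 482000 / (0.002 * 1e+11)
rate = 1301400.0 / 2.000e+08
rate = 6.51e-03 m^3/s


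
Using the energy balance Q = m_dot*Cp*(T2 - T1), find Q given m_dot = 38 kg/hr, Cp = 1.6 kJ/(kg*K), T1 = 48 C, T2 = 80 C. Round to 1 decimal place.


Q = m_dot * Cp * (T2 - T1)
Q = 38 * 1.6 * (80 - 48)
Q = 38 * 1.6 * 32
Q = 1945.6 kJ/hr


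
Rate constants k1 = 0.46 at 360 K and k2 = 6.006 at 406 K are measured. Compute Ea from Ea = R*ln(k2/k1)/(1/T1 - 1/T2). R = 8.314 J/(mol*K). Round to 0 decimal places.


Ea = R * ln(k2/k1) / (1/T1 - 1/T2)
ln(k2/k1) = ln(6.006/0.46) = 2.5692878
1/T1 - 1/T2 = 1/360 - 1/406 = 0.000314723591
Ea = 8.314 * 2.5692878 / 0.000314723591
Ea = 67872 J/mol


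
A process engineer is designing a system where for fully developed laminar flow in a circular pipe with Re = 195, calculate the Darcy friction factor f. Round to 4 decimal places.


f = 64 / Re
f = 64 / 195
f = 0.3282


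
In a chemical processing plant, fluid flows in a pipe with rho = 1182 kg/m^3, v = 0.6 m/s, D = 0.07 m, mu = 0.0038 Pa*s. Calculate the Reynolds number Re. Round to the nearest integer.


Re = rho * v * D / mu
Re = 1182 * 0.6 * 0.07 / 0.0038
Re = 49.644 / 0.0038
Re = 13064


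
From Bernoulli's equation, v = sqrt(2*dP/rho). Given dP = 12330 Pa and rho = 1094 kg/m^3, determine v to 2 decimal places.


v = sqrt(2*dP/rho)
v = sqrt(2*12330/1094)
v = sqrt(22.541133)
v = 4.75 m/s


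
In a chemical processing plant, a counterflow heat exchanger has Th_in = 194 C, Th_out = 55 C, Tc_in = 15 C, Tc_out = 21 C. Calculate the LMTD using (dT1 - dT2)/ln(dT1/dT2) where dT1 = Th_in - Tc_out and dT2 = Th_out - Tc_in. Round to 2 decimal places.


dT1 = Th_in - Tc_out = 194 - 21 = 173
dT2 = Th_out - Tc_in = 55 - 15 = 40
LMTD = (dT1 - dT2) / ln(dT1/dT2)
LMTD = (173 - 40) / ln(173/40)
LMTD = 90.82 K


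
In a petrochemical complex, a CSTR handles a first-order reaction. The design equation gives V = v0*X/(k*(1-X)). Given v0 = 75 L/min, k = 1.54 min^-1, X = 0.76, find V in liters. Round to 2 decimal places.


V = v0 * X / (k * (1 - X))
V = 75 * 0.76 / (1.54 * (1 - 0.76))
V = 57.0 / (1.54 * 0.24)
V = 57.0 / 0.3696
V = 154.22 L


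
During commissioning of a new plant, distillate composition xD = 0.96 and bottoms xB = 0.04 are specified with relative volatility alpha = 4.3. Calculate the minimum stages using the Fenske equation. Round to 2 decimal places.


N_min = ln((xD*(1-xB))/(xB*(1-xD))) / ln(alpha)
Numerator inside ln: 0.9216 / 0.0016 = 576.0
ln(576.0) = 6.356108
ln(alpha) = ln(4.3) = 1.458615
N_min = 6.356108 / 1.458615 = 4.36


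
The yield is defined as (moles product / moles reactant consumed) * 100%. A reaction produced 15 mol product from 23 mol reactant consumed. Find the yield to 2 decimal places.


Yield = (moles product / moles consumed) * 100%
Yield = (15 / 23) * 100
Yield = 0.6522 * 100
Yield = 65.22%


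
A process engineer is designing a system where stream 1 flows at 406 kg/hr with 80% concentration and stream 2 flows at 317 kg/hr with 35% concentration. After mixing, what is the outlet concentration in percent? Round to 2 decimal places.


Mass balance on solute: F1*x1 + F2*x2 = F3*x3
F3 = F1 + F2 = 406 + 317 = 723 kg/hr
x3 = (F1*x1 + F2*x2)/F3
x3 = (406*0.8 + 317*0.35) / 723
x3 = 60.27%


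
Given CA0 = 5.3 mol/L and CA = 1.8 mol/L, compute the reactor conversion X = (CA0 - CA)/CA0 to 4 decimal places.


X = (CA0 - CA) / CA0
X = (5.3 - 1.8) / 5.3
X = 3.5 / 5.3
X = 0.6604


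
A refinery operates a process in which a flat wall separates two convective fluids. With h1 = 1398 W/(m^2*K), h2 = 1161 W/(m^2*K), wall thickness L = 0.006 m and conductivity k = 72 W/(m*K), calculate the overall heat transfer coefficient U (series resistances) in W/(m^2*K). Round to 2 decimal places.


1/U = 1/h1 + L/k + 1/h2
1/U = 1/1398 + 0.006/72 + 1/1161
1/U = 0.0007153076 + 8.33333e-05 + 0.0008613264
1/U = 0.0016599673
U = 602.42 W/(m^2*K)


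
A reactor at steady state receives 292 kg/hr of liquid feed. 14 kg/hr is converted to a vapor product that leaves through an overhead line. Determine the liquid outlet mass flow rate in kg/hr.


Steady-state mass balance on the main outlet: F_out = F_in - F_removed
F_out = 292 - 14
F_out = 278 kg/hr


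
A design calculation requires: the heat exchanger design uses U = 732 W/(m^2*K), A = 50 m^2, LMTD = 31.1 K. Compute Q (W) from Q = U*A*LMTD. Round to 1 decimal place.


Q = U * A * LMTD
Q = 732 * 50 * 31.1
Q = 1138260.0 W


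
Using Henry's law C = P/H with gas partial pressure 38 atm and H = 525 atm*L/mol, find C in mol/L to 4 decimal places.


C = P / H
C = 38 / 525
C = 0.0724 mol/L


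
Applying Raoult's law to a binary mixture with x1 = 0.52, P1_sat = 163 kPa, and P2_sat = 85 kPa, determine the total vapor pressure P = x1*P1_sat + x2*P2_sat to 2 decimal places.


P = x1*P1_sat + x2*P2_sat
x2 = 1 - x1 = 1 - 0.52 = 0.48
P = 0.52*163 + 0.48*85
P = 84.76 + 40.8
P = 125.56 kPa


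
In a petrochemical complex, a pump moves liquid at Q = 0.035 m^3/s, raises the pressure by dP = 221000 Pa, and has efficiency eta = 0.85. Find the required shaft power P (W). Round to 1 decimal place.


P = Q * dP / eta
P = 0.035 * 221000 / 0.85
P = 7735.0 / 0.85
P = 9100.0 W


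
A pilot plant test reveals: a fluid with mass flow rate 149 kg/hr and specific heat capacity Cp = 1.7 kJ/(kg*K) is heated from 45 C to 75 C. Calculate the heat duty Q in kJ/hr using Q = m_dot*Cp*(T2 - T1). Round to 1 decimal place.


Q = m_dot * Cp * (T2 - T1)
Q = 149 * 1.7 * (75 - 45)
Q = 149 * 1.7 * 30
Q = 7599.0 kJ/hr


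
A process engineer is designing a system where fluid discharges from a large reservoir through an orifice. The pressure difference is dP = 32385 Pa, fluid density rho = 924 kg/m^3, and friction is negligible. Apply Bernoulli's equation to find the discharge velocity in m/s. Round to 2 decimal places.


v = sqrt(2*dP/rho)
v = sqrt(2*32385/924)
v = sqrt(70.097403)
v = 8.37 m/s


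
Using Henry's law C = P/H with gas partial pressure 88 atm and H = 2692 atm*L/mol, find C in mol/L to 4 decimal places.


C = P / H
C = 88 / 2692
C = 0.0327 mol/L


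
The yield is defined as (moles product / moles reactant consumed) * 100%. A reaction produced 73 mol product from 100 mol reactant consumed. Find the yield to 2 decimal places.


Yield = (moles product / moles consumed) * 100%
Yield = (73 / 100) * 100
Yield = 0.73 * 100
Yield = 73.00%


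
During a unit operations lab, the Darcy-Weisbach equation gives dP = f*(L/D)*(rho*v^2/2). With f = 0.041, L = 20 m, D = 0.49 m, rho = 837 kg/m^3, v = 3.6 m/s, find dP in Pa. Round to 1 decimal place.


dP = f * (L/D) * (rho*v^2/2)
dP = 0.041 * (20/0.49) * (837*3.6^2/2)
L/D = 40.81632653
rho*v^2/2 = 837*12.96/2 = 5423.76
dP = 0.041 * 40.81632653 * 5423.76
dP = 9076.5 Pa


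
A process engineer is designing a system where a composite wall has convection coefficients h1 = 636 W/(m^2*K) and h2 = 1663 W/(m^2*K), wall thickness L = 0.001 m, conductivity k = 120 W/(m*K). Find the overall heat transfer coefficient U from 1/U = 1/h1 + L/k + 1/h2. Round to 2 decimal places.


1/U = 1/h1 + L/k + 1/h2
1/U = 1/636 + 0.001/120 + 1/1663
1/U = 0.001572327 + 8.3333e-06 + 0.0006013229
1/U = 0.0021819832
U = 458.30 W/(m^2*K)


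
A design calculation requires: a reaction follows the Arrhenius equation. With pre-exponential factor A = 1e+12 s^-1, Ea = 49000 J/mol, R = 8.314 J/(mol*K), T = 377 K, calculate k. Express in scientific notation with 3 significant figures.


k = A * exp(-Ea/(R*T))
k = 1e+12 * exp(-49000 / (8.314 * 377))
k = 1e+12 * exp(-15.633086)
k = 1.62e+05


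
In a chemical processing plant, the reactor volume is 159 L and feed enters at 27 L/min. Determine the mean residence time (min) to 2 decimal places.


tau = V / v0
tau = 159 / 27
tau = 5.89 min


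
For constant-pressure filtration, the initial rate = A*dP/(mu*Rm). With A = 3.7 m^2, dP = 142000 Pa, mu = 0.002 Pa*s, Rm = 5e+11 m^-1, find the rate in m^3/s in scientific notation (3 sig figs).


rate = A * dP / (mu * Rm)
rate = 3.7 * 142000 / (0.002 * 5e+11)
rate = 525400.0 / 1.000e+09
rate = 5.25e-04 m^3/s


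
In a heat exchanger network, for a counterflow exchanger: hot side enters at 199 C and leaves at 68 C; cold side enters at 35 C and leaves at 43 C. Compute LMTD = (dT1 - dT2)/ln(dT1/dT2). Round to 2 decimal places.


dT1 = Th_in - Tc_out = 199 - 43 = 156
dT2 = Th_out - Tc_in = 68 - 35 = 33
LMTD = (dT1 - dT2) / ln(dT1/dT2)
LMTD = (156 - 33) / ln(156/33)
LMTD = 79.18 K


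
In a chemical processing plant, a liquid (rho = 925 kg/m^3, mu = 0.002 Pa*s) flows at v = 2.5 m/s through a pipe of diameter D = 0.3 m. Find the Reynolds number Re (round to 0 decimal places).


Re = rho * v * D / mu
Re = 925 * 2.5 * 0.3 / 0.002
Re = 693.75 / 0.002
Re = 346875


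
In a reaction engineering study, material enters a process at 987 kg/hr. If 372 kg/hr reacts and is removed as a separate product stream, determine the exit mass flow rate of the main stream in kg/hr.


Steady-state mass balance on the main outlet: F_out = F_in - F_removed
F_out = 987 - 372
F_out = 615 kg/hr


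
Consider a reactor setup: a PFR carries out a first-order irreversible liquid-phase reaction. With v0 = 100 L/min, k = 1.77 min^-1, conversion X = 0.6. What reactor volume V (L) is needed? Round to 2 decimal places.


V = (v0/k) * ln(1/(1-X))
V = (100/1.77) * ln(1/(1-0.6))
V = 56.497175 * ln(2.5)
V = 56.497175 * 0.916291
V = 51.77 L


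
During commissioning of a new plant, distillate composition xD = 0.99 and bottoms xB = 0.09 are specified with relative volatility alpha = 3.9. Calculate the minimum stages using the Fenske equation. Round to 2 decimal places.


N_min = ln((xD*(1-xB))/(xB*(1-xD))) / ln(alpha)
Numerator inside ln: 0.9009 / 0.0009 = 1001.0
ln(1001.0) = 6.908755
ln(alpha) = ln(3.9) = 1.360977
N_min = 6.908755 / 1.360977 = 5.08


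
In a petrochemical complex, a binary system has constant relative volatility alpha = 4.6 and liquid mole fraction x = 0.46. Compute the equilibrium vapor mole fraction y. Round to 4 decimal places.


y = alpha*x / (1 + (alpha-1)*x)
y = 4.6*0.46 / (1 + (4.6-1)*0.46)
y = 2.116 / (1 + 1.656)
y = 2.116 / 2.656
y = 0.7967


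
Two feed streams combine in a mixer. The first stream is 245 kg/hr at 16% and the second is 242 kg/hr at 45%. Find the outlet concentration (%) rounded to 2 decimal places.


Mass balance on solute: F1*x1 + F2*x2 = F3*x3
F3 = F1 + F2 = 245 + 242 = 487 kg/hr
x3 = (F1*x1 + F2*x2)/F3
x3 = (245*0.16 + 242*0.45) / 487
x3 = 30.41%


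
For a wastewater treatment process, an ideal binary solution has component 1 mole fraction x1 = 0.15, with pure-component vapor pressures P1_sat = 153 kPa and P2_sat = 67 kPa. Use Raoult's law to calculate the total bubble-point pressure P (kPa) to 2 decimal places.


P = x1*P1_sat + x2*P2_sat
x2 = 1 - x1 = 1 - 0.15 = 0.85
P = 0.15*153 + 0.85*67
P = 22.95 + 56.95
P = 79.90 kPa


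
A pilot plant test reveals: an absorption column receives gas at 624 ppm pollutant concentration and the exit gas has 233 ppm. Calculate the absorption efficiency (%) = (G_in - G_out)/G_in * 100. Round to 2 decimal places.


Efficiency = (G_in - G_out) / G_in * 100%
Efficiency = (624 - 233) / 624 * 100
Efficiency = 391 / 624 * 100
Efficiency = 62.66%


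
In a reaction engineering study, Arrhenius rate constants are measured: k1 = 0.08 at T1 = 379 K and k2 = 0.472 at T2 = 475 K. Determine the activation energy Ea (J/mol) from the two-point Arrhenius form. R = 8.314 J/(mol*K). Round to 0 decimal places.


Ea = R * ln(k2/k1) / (1/T1 - 1/T2)
ln(k2/k1) = ln(0.472/0.08) = 1.7749524
1/T1 - 1/T2 = 1/379 - 1/475 = 0.00053325927
Ea = 8.314 * 1.7749524 / 0.00053325927
Ea = 27673 J/mol


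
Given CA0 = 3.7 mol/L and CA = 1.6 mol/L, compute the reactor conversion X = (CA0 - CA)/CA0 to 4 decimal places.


X = (CA0 - CA) / CA0
X = (3.7 - 1.6) / 3.7
X = 2.1 / 3.7
X = 0.5676


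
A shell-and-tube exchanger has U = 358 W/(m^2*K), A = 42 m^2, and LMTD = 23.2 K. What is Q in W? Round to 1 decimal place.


Q = U * A * LMTD
Q = 358 * 42 * 23.2
Q = 348835.2 W


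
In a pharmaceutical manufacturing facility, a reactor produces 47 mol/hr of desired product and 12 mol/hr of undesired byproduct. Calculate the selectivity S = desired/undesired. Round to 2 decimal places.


S = desired product rate / undesired product rate
S = 47 / 12
S = 3.92


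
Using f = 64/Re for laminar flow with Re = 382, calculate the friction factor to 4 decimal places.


f = 64 / Re
f = 64 / 382
f = 0.1675


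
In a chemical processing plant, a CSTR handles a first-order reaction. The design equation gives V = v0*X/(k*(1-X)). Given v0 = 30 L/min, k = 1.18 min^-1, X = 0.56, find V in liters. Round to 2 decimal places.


V = v0 * X / (k * (1 - X))
V = 30 * 0.56 / (1.18 * (1 - 0.56))
V = 16.8 / (1.18 * 0.44)
V = 16.8 / 0.5192
V = 32.36 L


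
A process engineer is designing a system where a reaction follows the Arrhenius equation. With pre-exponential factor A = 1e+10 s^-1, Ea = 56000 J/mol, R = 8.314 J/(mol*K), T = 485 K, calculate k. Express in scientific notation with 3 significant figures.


k = A * exp(-Ea/(R*T))
k = 1e+10 * exp(-56000 / (8.314 * 485))
k = 1e+10 * exp(-13.88789)
k = 9.30e+03


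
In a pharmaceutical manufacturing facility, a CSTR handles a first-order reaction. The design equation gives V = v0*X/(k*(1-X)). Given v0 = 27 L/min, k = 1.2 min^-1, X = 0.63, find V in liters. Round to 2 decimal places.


V = v0 * X / (k * (1 - X))
V = 27 * 0.63 / (1.2 * (1 - 0.63))
V = 17.01 / (1.2 * 0.37)
V = 17.01 / 0.444
V = 38.31 L


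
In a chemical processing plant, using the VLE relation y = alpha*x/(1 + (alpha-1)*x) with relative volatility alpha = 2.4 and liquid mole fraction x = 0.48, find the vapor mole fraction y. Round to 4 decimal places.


y = alpha*x / (1 + (alpha-1)*x)
y = 2.4*0.48 / (1 + (2.4-1)*0.48)
y = 1.152 / (1 + 0.672)
y = 1.152 / 1.672
y = 0.6890


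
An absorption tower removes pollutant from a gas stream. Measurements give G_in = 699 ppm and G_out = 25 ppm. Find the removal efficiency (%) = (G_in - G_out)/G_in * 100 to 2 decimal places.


Efficiency = (G_in - G_out) / G_in * 100%
Efficiency = (699 - 25) / 699 * 100
Efficiency = 674 / 699 * 100
Efficiency = 96.42%


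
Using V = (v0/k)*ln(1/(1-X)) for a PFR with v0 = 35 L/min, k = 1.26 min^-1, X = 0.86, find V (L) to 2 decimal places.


V = (v0/k) * ln(1/(1-X))
V = (35/1.26) * ln(1/(1-0.86))
V = 27.777778 * ln(7.142857)
V = 27.777778 * 1.966113
V = 54.61 L


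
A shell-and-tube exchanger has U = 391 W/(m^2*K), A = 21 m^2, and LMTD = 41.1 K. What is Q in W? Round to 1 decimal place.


Q = U * A * LMTD
Q = 391 * 21 * 41.1
Q = 337472.1 W


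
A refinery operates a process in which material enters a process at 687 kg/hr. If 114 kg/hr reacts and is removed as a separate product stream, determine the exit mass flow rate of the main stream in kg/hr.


Steady-state mass balance on the main outlet: F_out = F_in - F_removed
F_out = 687 - 114
F_out = 573 kg/hr


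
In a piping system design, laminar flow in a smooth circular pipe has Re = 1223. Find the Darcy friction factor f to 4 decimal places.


f = 64 / Re
f = 64 / 1223
f = 0.0523


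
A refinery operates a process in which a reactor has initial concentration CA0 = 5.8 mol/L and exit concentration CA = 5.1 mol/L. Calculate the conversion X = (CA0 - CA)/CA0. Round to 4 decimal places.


X = (CA0 - CA) / CA0
X = (5.8 - 5.1) / 5.8
X = 0.7 / 5.8
X = 0.1207


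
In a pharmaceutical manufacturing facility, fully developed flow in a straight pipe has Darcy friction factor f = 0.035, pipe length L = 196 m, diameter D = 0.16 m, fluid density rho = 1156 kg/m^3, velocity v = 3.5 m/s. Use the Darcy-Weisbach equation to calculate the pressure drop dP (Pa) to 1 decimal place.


dP = f * (L/D) * (rho*v^2/2)
dP = 0.035 * (196/0.16) * (1156*3.5^2/2)
L/D = 1225.0
rho*v^2/2 = 1156*12.25/2 = 7080.5
dP = 0.035 * 1225.0 * 7080.5
dP = 303576.4 Pa


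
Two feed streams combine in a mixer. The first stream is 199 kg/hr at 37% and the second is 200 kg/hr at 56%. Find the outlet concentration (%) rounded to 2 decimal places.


Mass balance on solute: F1*x1 + F2*x2 = F3*x3
F3 = F1 + F2 = 199 + 200 = 399 kg/hr
x3 = (F1*x1 + F2*x2)/F3
x3 = (199*0.37 + 200*0.56) / 399
x3 = 46.52%


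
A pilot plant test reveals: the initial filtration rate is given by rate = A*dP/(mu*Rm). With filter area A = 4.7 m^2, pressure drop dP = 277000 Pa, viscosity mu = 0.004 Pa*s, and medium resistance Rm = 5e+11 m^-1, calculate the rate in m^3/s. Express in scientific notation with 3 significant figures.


rate = A * dP / (mu * Rm)
rate = 4.7 * 277000 / (0.004 * 5e+11)
rate = 1301900.0 / 2.000e+09
rate = 6.51e-04 m^3/s


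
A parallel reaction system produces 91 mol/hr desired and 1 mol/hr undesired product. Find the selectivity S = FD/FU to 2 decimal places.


S = desired product rate / undesired product rate
S = 91 / 1
S = 91.00


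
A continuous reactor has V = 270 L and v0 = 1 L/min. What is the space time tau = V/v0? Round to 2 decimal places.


tau = V / v0
tau = 270 / 1
tau = 270.00 min


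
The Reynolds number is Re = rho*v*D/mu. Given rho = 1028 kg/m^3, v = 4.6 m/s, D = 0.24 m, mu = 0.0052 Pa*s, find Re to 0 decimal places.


Re = rho * v * D / mu
Re = 1028 * 4.6 * 0.24 / 0.0052
Re = 1134.912 / 0.0052
Re = 218252


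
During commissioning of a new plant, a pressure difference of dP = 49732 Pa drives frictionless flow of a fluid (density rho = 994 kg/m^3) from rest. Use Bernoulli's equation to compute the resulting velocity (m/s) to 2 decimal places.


v = sqrt(2*dP/rho)
v = sqrt(2*49732/994)
v = sqrt(100.064386)
v = 10.00 m/s


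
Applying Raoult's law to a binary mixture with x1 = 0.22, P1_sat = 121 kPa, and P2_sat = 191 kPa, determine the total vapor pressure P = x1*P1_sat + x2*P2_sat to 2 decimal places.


P = x1*P1_sat + x2*P2_sat
x2 = 1 - x1 = 1 - 0.22 = 0.78
P = 0.22*121 + 0.78*191
P = 26.62 + 148.98
P = 175.60 kPa


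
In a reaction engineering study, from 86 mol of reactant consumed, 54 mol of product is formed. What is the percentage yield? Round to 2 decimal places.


Yield = (moles product / moles consumed) * 100%
Yield = (54 / 86) * 100
Yield = 0.6279 * 100
Yield = 62.79%


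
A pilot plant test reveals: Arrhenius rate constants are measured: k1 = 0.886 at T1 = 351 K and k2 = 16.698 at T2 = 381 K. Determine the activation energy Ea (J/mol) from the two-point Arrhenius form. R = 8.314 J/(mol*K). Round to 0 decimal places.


Ea = R * ln(k2/k1) / (1/T1 - 1/T2)
ln(k2/k1) = ln(16.698/0.886) = 2.9363273
1/T1 - 1/T2 = 1/351 - 1/381 = 0.000224330933
Ea = 8.314 * 2.9363273 / 0.000224330933
Ea = 108824 J/mol


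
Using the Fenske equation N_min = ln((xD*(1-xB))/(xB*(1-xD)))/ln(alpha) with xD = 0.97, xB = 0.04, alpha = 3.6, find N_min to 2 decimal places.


N_min = ln((xD*(1-xB))/(xB*(1-xD))) / ln(alpha)
Numerator inside ln: 0.9312 / 0.0012 = 776.0
ln(776.0) = 6.654153
ln(alpha) = ln(3.6) = 1.280934
N_min = 6.654153 / 1.280934 = 5.19


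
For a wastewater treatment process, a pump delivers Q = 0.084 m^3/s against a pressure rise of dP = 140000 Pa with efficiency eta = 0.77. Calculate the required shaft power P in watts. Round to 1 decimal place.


P = Q * dP / eta
P = 0.084 * 140000 / 0.77
P = 11760.0 / 0.77
P = 15272.7 W


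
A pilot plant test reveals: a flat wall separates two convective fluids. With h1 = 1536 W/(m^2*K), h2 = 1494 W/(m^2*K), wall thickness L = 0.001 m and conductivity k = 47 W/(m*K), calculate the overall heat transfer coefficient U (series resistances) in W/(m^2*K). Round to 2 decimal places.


1/U = 1/h1 + L/k + 1/h2
1/U = 1/1536 + 0.001/47 + 1/1494
1/U = 0.0006510417 + 2.12766e-05 + 0.000669344
1/U = 0.0013416623
U = 745.34 W/(m^2*K)


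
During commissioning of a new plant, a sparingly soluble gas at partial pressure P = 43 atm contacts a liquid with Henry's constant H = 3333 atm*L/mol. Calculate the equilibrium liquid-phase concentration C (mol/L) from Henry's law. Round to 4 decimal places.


C = P / H
C = 43 / 3333
C = 0.0129 mol/L


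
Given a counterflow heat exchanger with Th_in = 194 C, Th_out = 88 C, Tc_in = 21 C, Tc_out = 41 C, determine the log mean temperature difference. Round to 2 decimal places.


dT1 = Th_in - Tc_out = 194 - 41 = 153
dT2 = Th_out - Tc_in = 88 - 21 = 67
LMTD = (dT1 - dT2) / ln(dT1/dT2)
LMTD = (153 - 67) / ln(153/67)
LMTD = 104.15 K


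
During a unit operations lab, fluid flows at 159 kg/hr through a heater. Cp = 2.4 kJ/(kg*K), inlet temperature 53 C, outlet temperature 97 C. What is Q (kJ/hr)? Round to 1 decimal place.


Q = m_dot * Cp * (T2 - T1)
Q = 159 * 2.4 * (97 - 53)
Q = 159 * 2.4 * 44
Q = 16790.4 kJ/hr


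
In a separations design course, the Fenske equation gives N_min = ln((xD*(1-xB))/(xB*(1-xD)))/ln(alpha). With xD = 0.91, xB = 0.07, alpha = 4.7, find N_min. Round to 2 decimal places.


N_min = ln((xD*(1-xB))/(xB*(1-xD))) / ln(alpha)
Numerator inside ln: 0.8463 / 0.0063 = 134.333333
ln(134.333333) = 4.900324
ln(alpha) = ln(4.7) = 1.547563
N_min = 4.900324 / 1.547563 = 3.17


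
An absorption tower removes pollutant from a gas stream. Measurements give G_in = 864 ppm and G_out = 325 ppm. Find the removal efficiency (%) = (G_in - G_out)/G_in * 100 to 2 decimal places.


Efficiency = (G_in - G_out) / G_in * 100%
Efficiency = (864 - 325) / 864 * 100
Efficiency = 539 / 864 * 100
Efficiency = 62.38%


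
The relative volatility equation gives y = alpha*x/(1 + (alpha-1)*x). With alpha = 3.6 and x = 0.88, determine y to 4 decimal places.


y = alpha*x / (1 + (alpha-1)*x)
y = 3.6*0.88 / (1 + (3.6-1)*0.88)
y = 3.168 / (1 + 2.288)
y = 3.168 / 3.288
y = 0.9635


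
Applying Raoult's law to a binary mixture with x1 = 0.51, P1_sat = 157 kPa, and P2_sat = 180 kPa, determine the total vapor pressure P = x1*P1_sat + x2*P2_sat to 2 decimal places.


P = x1*P1_sat + x2*P2_sat
x2 = 1 - x1 = 1 - 0.51 = 0.49
P = 0.51*157 + 0.49*180
P = 80.07 + 88.2
P = 168.27 kPa


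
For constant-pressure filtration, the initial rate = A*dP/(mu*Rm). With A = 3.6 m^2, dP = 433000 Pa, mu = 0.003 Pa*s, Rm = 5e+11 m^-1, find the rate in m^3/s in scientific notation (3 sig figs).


rate = A * dP / (mu * Rm)
rate = 3.6 * 433000 / (0.003 * 5e+11)
rate = 1558800.0 / 1.500e+09
rate = 1.04e-03 m^3/s


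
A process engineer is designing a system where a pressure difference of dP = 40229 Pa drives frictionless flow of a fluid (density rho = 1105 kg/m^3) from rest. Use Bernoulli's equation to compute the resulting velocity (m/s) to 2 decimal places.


v = sqrt(2*dP/rho)
v = sqrt(2*40229/1105)
v = sqrt(72.81267)
v = 8.53 m/s


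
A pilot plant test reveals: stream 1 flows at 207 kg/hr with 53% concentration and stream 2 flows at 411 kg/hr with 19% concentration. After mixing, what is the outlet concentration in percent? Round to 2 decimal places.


Mass balance on solute: F1*x1 + F2*x2 = F3*x3
F3 = F1 + F2 = 207 + 411 = 618 kg/hr
x3 = (F1*x1 + F2*x2)/F3
x3 = (207*0.53 + 411*0.19) / 618
x3 = 30.39%


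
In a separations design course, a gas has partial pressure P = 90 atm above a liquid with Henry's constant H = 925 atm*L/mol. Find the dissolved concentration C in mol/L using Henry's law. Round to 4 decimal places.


C = P / H
C = 90 / 925
C = 0.0973 mol/L


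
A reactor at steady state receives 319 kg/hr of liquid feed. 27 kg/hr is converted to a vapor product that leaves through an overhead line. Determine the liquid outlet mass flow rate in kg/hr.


Steady-state mass balance on the main outlet: F_out = F_in - F_removed
F_out = 319 - 27
F_out = 292 kg/hr
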